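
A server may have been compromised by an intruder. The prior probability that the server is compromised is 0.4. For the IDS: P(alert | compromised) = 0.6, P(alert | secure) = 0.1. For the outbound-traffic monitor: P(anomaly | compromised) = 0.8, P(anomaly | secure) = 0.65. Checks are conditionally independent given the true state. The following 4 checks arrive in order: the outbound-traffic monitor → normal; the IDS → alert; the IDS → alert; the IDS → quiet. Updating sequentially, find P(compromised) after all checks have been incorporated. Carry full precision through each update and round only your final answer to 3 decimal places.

Apply Bayes' rule sequentially, carrying P(compromised) forward.
After the outbound-traffic monitor='normal': P(compromised) = 0.2·0.4000 / (0.2·0.4000 + 0.35·0.6000) ≈ 0.2759
After the IDS='alert': P(compromised) = 0.6·0.2759 / (0.6·0.2759 + 0.1·0.7241) ≈ 0.6957
After the IDS='alert': P(compromised) = 0.6·0.6957 / (0.6·0.6957 + 0.1·0.3043) ≈ 0.9320
After the IDS='quiet': P(compromised) = 0.4·0.9320 / (0.4·0.9320 + 0.9·0.0680) ≈ 0.8591

0.859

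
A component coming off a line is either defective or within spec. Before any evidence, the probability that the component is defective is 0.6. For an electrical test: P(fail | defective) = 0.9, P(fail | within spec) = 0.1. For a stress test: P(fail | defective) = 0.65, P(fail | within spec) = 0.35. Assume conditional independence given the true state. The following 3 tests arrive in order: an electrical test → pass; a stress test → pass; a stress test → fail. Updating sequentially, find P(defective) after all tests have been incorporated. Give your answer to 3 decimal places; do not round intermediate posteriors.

After an electrical test='pass': P(defective) = 0.1·0.6000 / (0.1·0.6000 + 0.9·0.4000) ≈ 0.1429
After a stress test='pass': P(defective) = 0.35·0.1429 / (0.35·0.1429 + 0.65·0.8571) ≈ 0.0824
After a stress test='fail': P(defective) = 0.65·0.0824 / (0.65·0.0824 + 0.35·0.9176) ≈ 0.1429

0.143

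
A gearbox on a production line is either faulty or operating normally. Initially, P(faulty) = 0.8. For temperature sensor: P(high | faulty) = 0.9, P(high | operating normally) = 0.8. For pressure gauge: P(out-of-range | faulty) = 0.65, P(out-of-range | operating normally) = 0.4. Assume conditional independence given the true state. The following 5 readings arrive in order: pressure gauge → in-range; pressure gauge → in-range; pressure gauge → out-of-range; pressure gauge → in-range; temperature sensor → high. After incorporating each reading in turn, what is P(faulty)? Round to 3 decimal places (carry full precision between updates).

0.592

After pressure gauge='in-range': P(faulty) = 0.35·0.8000 / (0.35·0.8000 + 0.6·0.2000) ≈ 0.7000
After pressure gauge='in-range': P(faulty) = 0.35·0.7000 / (0.35·0.7000 + 0.6·0.3000) ≈ 0.5765
After pressure gauge='out-of-range': P(faulty) = 0.65·0.5765 / (0.65·0.5765 + 0.4·0.4235) ≈ 0.6886
After pressure gauge='in-range': P(faulty) = 0.35·0.6886 / (0.35·0.6886 + 0.6·0.3114) ≈ 0.5634
After temperature sensor='high': P(faulty) = 0.9·0.5634 / (0.9·0.5634 + 0.8·0.4366) ≈ 0.5921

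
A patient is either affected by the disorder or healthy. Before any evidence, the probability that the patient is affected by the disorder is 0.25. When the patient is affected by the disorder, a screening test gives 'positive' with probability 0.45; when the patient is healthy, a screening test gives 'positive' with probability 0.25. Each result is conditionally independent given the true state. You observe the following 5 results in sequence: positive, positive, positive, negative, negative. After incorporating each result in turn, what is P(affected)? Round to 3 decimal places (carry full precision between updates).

0.511

After 'positive': P(affected) = 0.45·0.2500 / (0.45·0.2500 + 0.25·0.7500) ≈ 0.3750
After 'positive': P(affected) = 0.45·0.3750 / (0.45·0.3750 + 0.25·0.6250) ≈ 0.5192
After 'positive': P(affected) = 0.45·0.5192 / (0.45·0.5192 + 0.25·0.4808) ≈ 0.6603
After 'negative': P(affected) = 0.55·0.6603 / (0.55·0.6603 + 0.75·0.3397) ≈ 0.5877
After 'negative': P(affected) = 0.55·0.5877 / (0.55·0.5877 + 0.75·0.4123) ≈ 0.5111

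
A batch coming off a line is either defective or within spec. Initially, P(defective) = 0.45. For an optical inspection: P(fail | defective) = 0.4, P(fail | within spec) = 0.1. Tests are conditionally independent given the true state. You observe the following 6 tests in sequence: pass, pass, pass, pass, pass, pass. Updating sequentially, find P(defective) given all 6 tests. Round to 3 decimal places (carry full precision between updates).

0.067

After 'pass': P(defective) = 0.6·0.4500 / (0.6·0.4500 + 0.9·0.5500) ≈ 0.3529
After 'pass': P(defective) = 0.6·0.3529 / (0.6·0.3529 + 0.9·0.6471) ≈ 0.2667
After 'pass': P(defective) = 0.6·0.2667 / (0.6·0.2667 + 0.9·0.7333) ≈ 0.1951
After 'pass': P(defective) = 0.6·0.1951 / (0.6·0.1951 + 0.9·0.8049) ≈ 0.1391
After 'pass': P(defective) = 0.6·0.1391 / (0.6·0.1391 + 0.9·0.8609) ≈ 0.0973
After 'pass': P(defective) = 0.6·0.0973 / (0.6·0.0973 + 0.9·0.9027) ≈ 0.0670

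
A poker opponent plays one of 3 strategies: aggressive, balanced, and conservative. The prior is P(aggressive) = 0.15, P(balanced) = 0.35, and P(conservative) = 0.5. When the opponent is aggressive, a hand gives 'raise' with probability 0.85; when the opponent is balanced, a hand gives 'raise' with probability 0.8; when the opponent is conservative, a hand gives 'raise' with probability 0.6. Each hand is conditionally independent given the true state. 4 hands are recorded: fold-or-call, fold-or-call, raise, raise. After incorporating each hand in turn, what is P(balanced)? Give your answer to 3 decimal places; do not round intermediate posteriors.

After 'fold-or-call': normaliser = 0.15·0.1500 + 0.2·0.3500 + 0.4·0.5000; P(aggressive) ≈ 0.0769, P(balanced) ≈ 0.2393, P(conservative) ≈ 0.6838
After 'fold-or-call': normaliser = 0.15·0.0769 + 0.2·0.2393 + 0.4·0.6838; P(aggressive) ≈ 0.0347, P(balanced) ≈ 0.1438, P(conservative) ≈ 0.8216
After 'raise': normaliser = 0.85·0.0347 + 0.8·0.1438 + 0.6·0.8216; P(aggressive) ≈ 0.0462, P(balanced) ≈ 0.1804, P(conservative) ≈ 0.7733
After 'raise': normaliser = 0.85·0.0462 + 0.8·0.1804 + 0.6·0.7733; P(aggressive) ≈ 0.0607, P(balanced) ≈ 0.2229, P(conservative) ≈ 0.7164

0.223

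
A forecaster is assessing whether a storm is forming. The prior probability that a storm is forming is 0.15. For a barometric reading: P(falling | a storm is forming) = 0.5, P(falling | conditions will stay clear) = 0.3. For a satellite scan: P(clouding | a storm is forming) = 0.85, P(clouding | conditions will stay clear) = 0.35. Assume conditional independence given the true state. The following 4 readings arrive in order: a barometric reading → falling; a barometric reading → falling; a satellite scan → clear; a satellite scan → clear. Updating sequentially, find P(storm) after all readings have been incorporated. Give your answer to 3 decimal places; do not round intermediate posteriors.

0.025

Apply Bayes' rule sequentially, carrying P(storm) forward.
After a barometric reading='falling': P(storm) = 0.5·0.1500 / (0.5·0.1500 + 0.3·0.8500) ≈ 0.2273
After a barometric reading='falling': P(storm) = 0.5·0.2273 / (0.5·0.2273 + 0.3·0.7727) ≈ 0.3289
After a satellite scan='clear': P(storm) = 0.15·0.3289 / (0.15·0.3289 + 0.65·0.6711) ≈ 0.1016
After a satellite scan='clear': P(storm) = 0.15·0.1016 / (0.15·0.1016 + 0.65·0.8984) ≈ 0.0254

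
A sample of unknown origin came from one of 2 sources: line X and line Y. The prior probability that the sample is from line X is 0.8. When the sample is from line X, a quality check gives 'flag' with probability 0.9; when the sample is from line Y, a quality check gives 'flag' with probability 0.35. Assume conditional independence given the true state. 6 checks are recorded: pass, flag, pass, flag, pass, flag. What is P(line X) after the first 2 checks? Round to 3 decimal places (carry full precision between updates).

After 'pass': P(line X) = 0.1·0.8000 / (0.1·0.8000 + 0.65·0.2000) ≈ 0.3810
After 'flag': P(line X) = 0.9·0.3810 / (0.9·0.3810 + 0.35·0.6190) ≈ 0.6128

0.613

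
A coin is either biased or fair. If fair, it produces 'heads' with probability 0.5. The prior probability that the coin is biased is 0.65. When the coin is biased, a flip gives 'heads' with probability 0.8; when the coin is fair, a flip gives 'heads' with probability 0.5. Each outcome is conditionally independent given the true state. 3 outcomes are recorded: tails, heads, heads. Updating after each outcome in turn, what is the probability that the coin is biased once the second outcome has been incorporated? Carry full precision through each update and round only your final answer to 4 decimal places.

0.5431

After 'tails': P(biased) = 0.2·0.6500 / (0.2·0.6500 + 0.5·0.3500) ≈ 0.4262
After 'heads': P(biased) = 0.8·0.4262 / (0.8·0.4262 + 0.5·0.5738) ≈ 0.5431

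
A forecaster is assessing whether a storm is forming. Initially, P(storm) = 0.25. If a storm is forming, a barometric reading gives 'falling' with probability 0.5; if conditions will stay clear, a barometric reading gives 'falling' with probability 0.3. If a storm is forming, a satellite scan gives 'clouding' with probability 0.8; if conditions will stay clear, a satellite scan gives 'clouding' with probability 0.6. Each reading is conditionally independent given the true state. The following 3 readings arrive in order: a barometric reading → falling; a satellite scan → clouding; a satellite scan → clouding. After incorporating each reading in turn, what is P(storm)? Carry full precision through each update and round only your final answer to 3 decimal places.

0.497

After a barometric reading='falling': P(storm) = 0.5·0.2500 / (0.5·0.2500 + 0.3·0.7500) ≈ 0.3571
After a satellite scan='clouding': P(storm) = 0.8·0.3571 / (0.8·0.3571 + 0.6·0.6429) ≈ 0.4255
After a satellite scan='clouding': P(storm) = 0.8·0.4255 / (0.8·0.4255 + 0.6·0.5745) ≈ 0.4969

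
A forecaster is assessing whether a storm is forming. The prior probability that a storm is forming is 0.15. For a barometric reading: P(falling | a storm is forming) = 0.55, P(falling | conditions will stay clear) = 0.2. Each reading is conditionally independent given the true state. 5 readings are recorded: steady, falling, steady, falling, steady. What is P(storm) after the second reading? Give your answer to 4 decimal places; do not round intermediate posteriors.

Apply Bayes' rule sequentially, carrying P(storm) forward.
After 'steady': P(storm) = 0.45·0.1500 / (0.45·0.1500 + 0.8·0.8500) ≈ 0.0903
After 'falling': P(storm) = 0.55·0.0903 / (0.55·0.0903 + 0.2·0.9097) ≈ 0.2144

0.2144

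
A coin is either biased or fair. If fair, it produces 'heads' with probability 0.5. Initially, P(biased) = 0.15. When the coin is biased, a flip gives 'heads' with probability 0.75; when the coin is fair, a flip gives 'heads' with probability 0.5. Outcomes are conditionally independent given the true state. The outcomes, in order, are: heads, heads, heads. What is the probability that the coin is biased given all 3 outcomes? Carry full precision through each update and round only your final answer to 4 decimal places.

After 'heads': P(biased) = 0.75·0.1500 / (0.75·0.1500 + 0.5·0.8500) ≈ 0.2093
After 'heads': P(biased) = 0.75·0.2093 / (0.75·0.2093 + 0.5·0.7907) ≈ 0.2842
After 'heads': P(biased) = 0.75·0.2842 / (0.75·0.2842 + 0.5·0.7158) ≈ 0.3733

0.3733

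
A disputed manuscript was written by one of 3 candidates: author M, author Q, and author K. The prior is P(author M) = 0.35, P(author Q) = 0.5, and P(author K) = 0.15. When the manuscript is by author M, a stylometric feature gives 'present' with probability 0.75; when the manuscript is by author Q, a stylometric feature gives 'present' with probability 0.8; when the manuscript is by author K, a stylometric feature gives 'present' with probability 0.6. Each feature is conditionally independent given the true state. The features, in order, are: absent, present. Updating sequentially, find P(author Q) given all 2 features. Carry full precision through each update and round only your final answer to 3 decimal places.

0.440

Apply Bayes' rule sequentially, carrying P(author Q) forward.
After 'absent': normaliser = 0.25·0.3500 + 0.2·0.5000 + 0.4·0.1500; P(author M) ≈ 0.3535, P(author Q) ≈ 0.4040, P(author K) ≈ 0.2424
After 'present': normaliser = 0.75·0.3535 + 0.8·0.4040 + 0.6·0.2424; P(author M) ≈ 0.3613, P(author Q) ≈ 0.4405, P(author K) ≈ 0.1982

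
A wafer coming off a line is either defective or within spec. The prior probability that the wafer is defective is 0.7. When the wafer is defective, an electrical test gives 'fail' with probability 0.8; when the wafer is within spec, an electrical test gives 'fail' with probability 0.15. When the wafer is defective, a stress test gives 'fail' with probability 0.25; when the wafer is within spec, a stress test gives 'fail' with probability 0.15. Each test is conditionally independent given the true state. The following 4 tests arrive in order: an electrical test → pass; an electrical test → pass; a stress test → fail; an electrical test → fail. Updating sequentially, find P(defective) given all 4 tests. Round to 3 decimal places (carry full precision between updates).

Apply Bayes' rule sequentially, carrying P(defective) forward.
After an electrical test='pass': P(defective) = 0.2·0.7000 / (0.2·0.7000 + 0.85·0.3000) ≈ 0.3544
After an electrical test='pass': P(defective) = 0.2·0.3544 / (0.2·0.3544 + 0.85·0.6456) ≈ 0.1144
After a stress test='fail': P(defective) = 0.25·0.1144 / (0.25·0.1144 + 0.15·0.8856) ≈ 0.1772
After an electrical test='fail': P(defective) = 0.8·0.1772 / (0.8·0.1772 + 0.15·0.8228) ≈ 0.5345

0.535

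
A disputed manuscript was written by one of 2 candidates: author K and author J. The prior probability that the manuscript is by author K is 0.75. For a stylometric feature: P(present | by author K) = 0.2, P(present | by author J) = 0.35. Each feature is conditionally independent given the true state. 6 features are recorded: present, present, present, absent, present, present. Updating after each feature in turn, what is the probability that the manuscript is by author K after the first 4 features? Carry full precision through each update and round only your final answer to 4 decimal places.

After 'present': P(author K) = 0.2·0.7500 / (0.2·0.7500 + 0.35·0.2500) ≈ 0.6316
After 'present': P(author K) = 0.2·0.6316 / (0.2·0.6316 + 0.35·0.3684) ≈ 0.4948
After 'present': P(author K) = 0.2·0.4948 / (0.2·0.4948 + 0.35·0.5052) ≈ 0.3589
After 'absent': P(author K) = 0.8·0.3589 / (0.8·0.3589 + 0.65·0.6411) ≈ 0.4079

0.4079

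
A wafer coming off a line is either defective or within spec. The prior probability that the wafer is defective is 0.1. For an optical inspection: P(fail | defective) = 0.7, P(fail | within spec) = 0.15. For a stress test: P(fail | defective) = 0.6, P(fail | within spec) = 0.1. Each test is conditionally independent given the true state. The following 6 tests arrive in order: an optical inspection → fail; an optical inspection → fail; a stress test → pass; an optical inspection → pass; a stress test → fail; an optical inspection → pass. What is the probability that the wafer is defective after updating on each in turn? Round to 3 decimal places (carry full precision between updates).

Apply Bayes' rule sequentially, carrying P(defective) forward.
After an optical inspection='fail': P(defective) = 0.7·0.1000 / (0.7·0.1000 + 0.15·0.9000) ≈ 0.3415
After an optical inspection='fail': P(defective) = 0.7·0.3415 / (0.7·0.3415 + 0.15·0.6585) ≈ 0.7076
After a stress test='pass': P(defective) = 0.4·0.7076 / (0.4·0.7076 + 0.9·0.2924) ≈ 0.5182
After an optical inspection='pass': P(defective) = 0.3·0.5182 / (0.3·0.5182 + 0.85·0.4818) ≈ 0.2751
After a stress test='fail': P(defective) = 0.6·0.2751 / (0.6·0.2751 + 0.1·0.7249) ≈ 0.6949
After an optical inspection='pass': P(defective) = 0.3·0.6949 / (0.3·0.6949 + 0.85·0.3051) ≈ 0.4456

0.446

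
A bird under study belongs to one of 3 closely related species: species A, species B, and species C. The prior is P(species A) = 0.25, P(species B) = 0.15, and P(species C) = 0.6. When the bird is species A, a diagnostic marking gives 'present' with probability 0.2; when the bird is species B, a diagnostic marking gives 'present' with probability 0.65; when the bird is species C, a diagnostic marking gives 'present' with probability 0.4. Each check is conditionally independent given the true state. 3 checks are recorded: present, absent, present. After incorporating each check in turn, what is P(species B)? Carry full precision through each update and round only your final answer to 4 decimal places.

0.2527

After 'present': normaliser = 0.2·0.2500 + 0.65·0.1500 + 0.4·0.6000; P(species A) ≈ 0.1290, P(species B) ≈ 0.2516, P(species C) ≈ 0.6194
After 'absent': normaliser = 0.8·0.1290 + 0.35·0.2516 + 0.6·0.6194; P(species A) ≈ 0.1834, P(species B) ≈ 0.1564, P(species C) ≈ 0.6602
After 'present': normaliser = 0.2·0.1834 + 0.65·0.1564 + 0.4·0.6602; P(species A) ≈ 0.0911, P(species B) ≈ 0.2527, P(species C) ≈ 0.6562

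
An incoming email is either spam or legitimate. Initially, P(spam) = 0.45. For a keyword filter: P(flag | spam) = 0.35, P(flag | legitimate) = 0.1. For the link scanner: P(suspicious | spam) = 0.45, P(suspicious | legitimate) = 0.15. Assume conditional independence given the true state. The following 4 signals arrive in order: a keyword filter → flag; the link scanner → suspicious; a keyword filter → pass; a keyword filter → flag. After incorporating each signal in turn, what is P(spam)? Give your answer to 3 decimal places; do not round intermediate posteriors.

After a keyword filter='flag': P(spam) = 0.35·0.4500 / (0.35·0.4500 + 0.1·0.5500) ≈ 0.7412
After the link scanner='suspicious': P(spam) = 0.45·0.7412 / (0.45·0.7412 + 0.15·0.2588) ≈ 0.8957
After a keyword filter='pass': P(spam) = 0.65·0.8957 / (0.65·0.8957 + 0.9·0.1043) ≈ 0.8612
After a keyword filter='flag': P(spam) = 0.35·0.8612 / (0.35·0.8612 + 0.1·0.1388) ≈ 0.9560

0.956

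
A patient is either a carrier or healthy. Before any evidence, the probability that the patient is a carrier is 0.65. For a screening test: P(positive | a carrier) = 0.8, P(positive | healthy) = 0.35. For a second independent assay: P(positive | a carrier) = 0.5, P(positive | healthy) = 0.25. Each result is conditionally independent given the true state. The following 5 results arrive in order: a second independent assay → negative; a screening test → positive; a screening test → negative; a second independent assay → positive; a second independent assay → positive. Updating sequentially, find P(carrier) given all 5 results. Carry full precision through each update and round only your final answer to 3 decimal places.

0.777

Each posterior becomes the prior for the next update.
After a second independent assay='negative': P(carrier) = 0.5·0.6500 / (0.5·0.6500 + 0.75·0.3500) ≈ 0.5532
After a screening test='positive': P(carrier) = 0.8·0.5532 / (0.8·0.5532 + 0.35·0.4468) ≈ 0.7389
After a screening test='negative': P(carrier) = 0.2·0.7389 / (0.2·0.7389 + 0.65·0.2611) ≈ 0.4655
After a second independent assay='positive': P(carrier) = 0.5·0.4655 / (0.5·0.4655 + 0.25·0.5345) ≈ 0.6352
After a second independent assay='positive': P(carrier) = 0.5·0.6352 / (0.5·0.6352 + 0.25·0.3648) ≈ 0.7769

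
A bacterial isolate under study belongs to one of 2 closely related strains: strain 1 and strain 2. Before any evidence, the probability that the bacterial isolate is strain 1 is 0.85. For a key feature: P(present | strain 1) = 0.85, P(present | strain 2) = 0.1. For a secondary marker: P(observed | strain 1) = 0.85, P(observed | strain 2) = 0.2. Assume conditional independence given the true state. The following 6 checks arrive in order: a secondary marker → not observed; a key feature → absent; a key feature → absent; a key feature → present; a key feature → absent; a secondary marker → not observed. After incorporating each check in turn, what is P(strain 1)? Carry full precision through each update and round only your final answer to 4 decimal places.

Apply Bayes' rule sequentially, carrying P(strain 1) forward.
After a secondary marker='not observed': P(strain 1) = 0.15·0.8500 / (0.15·0.8500 + 0.8·0.1500) ≈ 0.5152
After a key feature='absent': P(strain 1) = 0.15·0.5152 / (0.15·0.5152 + 0.9·0.4848) ≈ 0.1504
After a key feature='absent': P(strain 1) = 0.15·0.1504 / (0.15·0.1504 + 0.9·0.8496) ≈ 0.0287
After a key feature='present': P(strain 1) = 0.85·0.0287 / (0.85·0.0287 + 0.1·0.9713) ≈ 0.2006
After a key feature='absent': P(strain 1) = 0.15·0.2006 / (0.15·0.2006 + 0.9·0.7994) ≈ 0.0401
After a secondary marker='not observed': P(strain 1) = 0.15·0.0401 / (0.15·0.0401 + 0.8·0.9599) ≈ 0.0078

0.0078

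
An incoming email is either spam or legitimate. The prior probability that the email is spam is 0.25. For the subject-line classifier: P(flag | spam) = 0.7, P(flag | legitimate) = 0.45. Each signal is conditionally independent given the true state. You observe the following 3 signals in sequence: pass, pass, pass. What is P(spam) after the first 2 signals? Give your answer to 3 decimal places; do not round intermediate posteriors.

After 'pass': P(spam) = 0.3·0.2500 / (0.3·0.2500 + 0.55·0.7500) ≈ 0.1538
After 'pass': P(spam) = 0.3·0.1538 / (0.3·0.1538 + 0.55·0.8462) ≈ 0.0902

0.090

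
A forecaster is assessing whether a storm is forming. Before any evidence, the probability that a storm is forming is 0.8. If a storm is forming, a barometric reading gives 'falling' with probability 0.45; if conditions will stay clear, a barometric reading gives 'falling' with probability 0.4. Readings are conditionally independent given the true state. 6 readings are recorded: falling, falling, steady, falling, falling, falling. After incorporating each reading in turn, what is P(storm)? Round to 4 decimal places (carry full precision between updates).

After 'falling': P(storm) = 0.45·0.8000 / (0.45·0.8000 + 0.4·0.2000) ≈ 0.8182
After 'falling': P(storm) = 0.45·0.8182 / (0.45·0.8182 + 0.4·0.1818) ≈ 0.8351
After 'steady': P(storm) = 0.55·0.8351 / (0.55·0.8351 + 0.6·0.1649) ≈ 0.8227
After 'falling': P(storm) = 0.45·0.8227 / (0.45·0.8227 + 0.4·0.1773) ≈ 0.8392
After 'falling': P(storm) = 0.45·0.8392 / (0.45·0.8392 + 0.4·0.1608) ≈ 0.8545
After 'falling': P(storm) = 0.45·0.8545 / (0.45·0.8545 + 0.4·0.1455) ≈ 0.8685

0.8685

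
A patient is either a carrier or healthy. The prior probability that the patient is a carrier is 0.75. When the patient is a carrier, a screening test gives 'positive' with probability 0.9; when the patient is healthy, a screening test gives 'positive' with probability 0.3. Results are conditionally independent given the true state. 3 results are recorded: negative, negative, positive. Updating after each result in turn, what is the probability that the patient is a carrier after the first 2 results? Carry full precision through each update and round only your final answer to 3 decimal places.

Each posterior becomes the prior for the next update.
After 'negative': P(carrier) = 0.1·0.7500 / (0.1·0.7500 + 0.7·0.2500) ≈ 0.3000
After 'negative': P(carrier) = 0.1·0.3000 / (0.1·0.3000 + 0.7·0.7000) ≈ 0.0577

0.058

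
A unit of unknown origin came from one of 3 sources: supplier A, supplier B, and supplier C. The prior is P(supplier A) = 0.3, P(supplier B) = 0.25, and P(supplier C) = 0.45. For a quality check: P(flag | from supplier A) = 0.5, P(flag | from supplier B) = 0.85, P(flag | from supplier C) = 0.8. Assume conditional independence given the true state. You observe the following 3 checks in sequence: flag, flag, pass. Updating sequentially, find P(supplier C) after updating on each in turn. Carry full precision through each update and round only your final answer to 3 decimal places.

0.471

Each posterior becomes the prior for the next update.
After 'flag': normaliser = 0.5·0.3000 + 0.85·0.2500 + 0.8·0.4500; P(supplier A) ≈ 0.2076, P(supplier B) ≈ 0.2941, P(supplier C) ≈ 0.4983
After 'flag': normaliser = 0.5·0.2076 + 0.85·0.2941 + 0.8·0.4983; P(supplier A) ≈ 0.1380, P(supplier B) ≈ 0.3323, P(supplier C) ≈ 0.5298
After 'pass': normaliser = 0.5·0.1380 + 0.15·0.3323 + 0.2·0.5298; P(supplier A) ≈ 0.3069, P(supplier B) ≈ 0.2217, P(supplier C) ≈ 0.4714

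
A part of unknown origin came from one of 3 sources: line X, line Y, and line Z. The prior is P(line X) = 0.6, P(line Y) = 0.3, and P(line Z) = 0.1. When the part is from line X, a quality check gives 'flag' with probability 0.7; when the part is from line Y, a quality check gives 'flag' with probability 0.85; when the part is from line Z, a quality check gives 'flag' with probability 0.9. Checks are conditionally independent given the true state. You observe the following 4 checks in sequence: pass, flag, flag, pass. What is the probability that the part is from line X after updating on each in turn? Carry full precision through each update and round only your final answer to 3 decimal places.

After 'pass': normaliser = 0.3·0.6000 + 0.15·0.3000 + 0.1·0.1000; P(line X) ≈ 0.7660, P(line Y) ≈ 0.1915, P(line Z) ≈ 0.0426
After 'flag': normaliser = 0.7·0.7660 + 0.85·0.1915 + 0.9·0.0426; P(line X) ≈ 0.7273, P(line Y) ≈ 0.2208, P(line Z) ≈ 0.0519
After 'flag': normaliser = 0.7·0.7273 + 0.85·0.2208 + 0.9·0.0519; P(line X) ≈ 0.6847, P(line Y) ≈ 0.2524, P(line Z) ≈ 0.0629
After 'pass': normaliser = 0.3·0.6847 + 0.15·0.2524 + 0.1·0.0629; P(line X) ≈ 0.8231, P(line Y) ≈ 0.1517, P(line Z) ≈ 0.0252

0.823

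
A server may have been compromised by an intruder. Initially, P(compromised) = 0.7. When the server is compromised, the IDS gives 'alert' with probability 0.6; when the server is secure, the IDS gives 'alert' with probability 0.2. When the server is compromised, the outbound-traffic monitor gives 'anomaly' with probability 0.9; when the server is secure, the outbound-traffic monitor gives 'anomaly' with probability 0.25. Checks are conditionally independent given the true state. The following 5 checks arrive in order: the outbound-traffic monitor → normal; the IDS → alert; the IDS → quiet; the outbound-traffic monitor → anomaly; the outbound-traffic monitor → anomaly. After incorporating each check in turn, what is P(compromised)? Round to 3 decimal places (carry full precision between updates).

0.858

After the outbound-traffic monitor='normal': P(compromised) = 0.1·0.7000 / (0.1·0.7000 + 0.75·0.3000) ≈ 0.2373
After the IDS='alert': P(compromised) = 0.6·0.2373 / (0.6·0.2373 + 0.2·0.7627) ≈ 0.4828
After the IDS='quiet': P(compromised) = 0.4·0.4828 / (0.4·0.4828 + 0.8·0.5172) ≈ 0.3182
After the outbound-traffic monitor='anomaly': P(compromised) = 0.9·0.3182 / (0.9·0.3182 + 0.25·0.6818) ≈ 0.6269
After the outbound-traffic monitor='anomaly': P(compromised) = 0.9·0.6269 / (0.9·0.6269 + 0.25·0.3731) ≈ 0.8581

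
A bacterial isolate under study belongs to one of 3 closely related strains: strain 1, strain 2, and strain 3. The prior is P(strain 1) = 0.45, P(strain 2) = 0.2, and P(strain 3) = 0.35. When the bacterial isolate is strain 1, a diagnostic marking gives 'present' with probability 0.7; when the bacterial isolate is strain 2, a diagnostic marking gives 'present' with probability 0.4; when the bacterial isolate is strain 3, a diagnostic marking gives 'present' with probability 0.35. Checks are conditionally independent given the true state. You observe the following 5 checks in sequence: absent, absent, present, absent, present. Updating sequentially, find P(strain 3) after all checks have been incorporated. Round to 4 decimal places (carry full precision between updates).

0.4779

After 'absent': normaliser = 0.3·0.4500 + 0.6·0.2000 + 0.65·0.3500; P(strain 1) ≈ 0.2798, P(strain 2) ≈ 0.2487, P(strain 3) ≈ 0.4715
After 'absent': normaliser = 0.3·0.2798 + 0.6·0.2487 + 0.65·0.4715; P(strain 1) ≈ 0.1555, P(strain 2) ≈ 0.2765, P(strain 3) ≈ 0.5679
After 'present': normaliser = 0.7·0.1555 + 0.4·0.2765 + 0.35·0.5679; P(strain 1) ≈ 0.2603, P(strain 2) ≈ 0.2644, P(strain 3) ≈ 0.4752
After 'absent': normaliser = 0.3·0.2603 + 0.6·0.2644 + 0.65·0.4752; P(strain 1) ≈ 0.1431, P(strain 2) ≈ 0.2908, P(strain 3) ≈ 0.5661
After 'present': normaliser = 0.7·0.1431 + 0.4·0.2908 + 0.35·0.5661; P(strain 1) ≈ 0.2416, P(strain 2) ≈ 0.2805, P(strain 3) ≈ 0.4779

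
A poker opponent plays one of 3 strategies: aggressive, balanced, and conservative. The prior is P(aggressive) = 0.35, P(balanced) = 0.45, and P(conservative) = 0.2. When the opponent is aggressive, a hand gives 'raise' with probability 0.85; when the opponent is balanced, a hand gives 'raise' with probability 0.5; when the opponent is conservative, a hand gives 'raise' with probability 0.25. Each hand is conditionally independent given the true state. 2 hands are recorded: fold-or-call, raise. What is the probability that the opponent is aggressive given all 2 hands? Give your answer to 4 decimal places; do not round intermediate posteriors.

0.2293

Each posterior becomes the prior for the next update.
After 'fold-or-call': normaliser = 0.15·0.3500 + 0.5·0.4500 + 0.75·0.2000; P(aggressive) ≈ 0.1228, P(balanced) ≈ 0.5263, P(conservative) ≈ 0.3509
After 'raise': normaliser = 0.85·0.1228 + 0.5·0.5263 + 0.25·0.3509; P(aggressive) ≈ 0.2293, P(balanced) ≈ 0.5780, P(conservative) ≈ 0.1927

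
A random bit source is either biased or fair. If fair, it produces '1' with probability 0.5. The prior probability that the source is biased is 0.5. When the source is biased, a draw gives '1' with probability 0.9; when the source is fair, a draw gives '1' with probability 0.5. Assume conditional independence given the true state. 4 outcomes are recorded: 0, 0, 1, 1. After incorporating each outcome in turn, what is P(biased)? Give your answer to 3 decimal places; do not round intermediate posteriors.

After '0': P(biased) = 0.1·0.5000 / (0.1·0.5000 + 0.5·0.5000) ≈ 0.1667
After '0': P(biased) = 0.1·0.1667 / (0.1·0.1667 + 0.5·0.8333) ≈ 0.0385
After '1': P(biased) = 0.9·0.0385 / (0.9·0.0385 + 0.5·0.9615) ≈ 0.0672
After '1': P(biased) = 0.9·0.0672 / (0.9·0.0672 + 0.5·0.9328) ≈ 0.1147

0.115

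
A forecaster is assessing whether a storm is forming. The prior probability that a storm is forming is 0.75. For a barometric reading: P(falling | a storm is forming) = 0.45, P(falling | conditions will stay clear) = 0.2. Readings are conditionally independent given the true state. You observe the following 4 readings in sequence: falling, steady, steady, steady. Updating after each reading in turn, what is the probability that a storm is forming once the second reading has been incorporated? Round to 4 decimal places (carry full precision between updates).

0.8227

Apply Bayes' rule sequentially, carrying P(storm) forward.
After 'falling': P(storm) = 0.45·0.7500 / (0.45·0.7500 + 0.2·0.2500) ≈ 0.8710
After 'steady': P(storm) = 0.55·0.8710 / (0.55·0.8710 + 0.8·0.1290) ≈ 0.8227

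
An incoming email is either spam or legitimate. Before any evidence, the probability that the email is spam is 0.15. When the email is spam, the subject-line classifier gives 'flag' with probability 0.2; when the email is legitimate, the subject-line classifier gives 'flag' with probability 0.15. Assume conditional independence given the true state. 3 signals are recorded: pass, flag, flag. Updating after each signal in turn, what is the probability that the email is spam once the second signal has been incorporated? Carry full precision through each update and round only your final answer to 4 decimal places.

After 'pass': P(spam) = 0.8·0.1500 / (0.8·0.1500 + 0.85·0.8500) ≈ 0.1424
After 'flag': P(spam) = 0.2·0.1424 / (0.2·0.1424 + 0.15·0.8576) ≈ 0.1813

0.1813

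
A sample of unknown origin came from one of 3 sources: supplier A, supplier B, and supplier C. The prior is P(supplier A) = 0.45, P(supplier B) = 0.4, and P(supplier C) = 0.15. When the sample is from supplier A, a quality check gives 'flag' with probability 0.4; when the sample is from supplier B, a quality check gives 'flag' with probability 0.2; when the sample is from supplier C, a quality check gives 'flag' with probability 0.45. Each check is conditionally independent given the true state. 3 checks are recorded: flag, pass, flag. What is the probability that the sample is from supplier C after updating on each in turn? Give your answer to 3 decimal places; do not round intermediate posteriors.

0.230

After 'flag': normaliser = 0.4·0.4500 + 0.2·0.4000 + 0.45·0.1500; P(supplier A) ≈ 0.5496, P(supplier B) ≈ 0.2443, P(supplier C) ≈ 0.2061
After 'pass': normaliser = 0.6·0.5496 + 0.8·0.2443 + 0.55·0.2061; P(supplier A) ≈ 0.5164, P(supplier B) ≈ 0.3060, P(supplier C) ≈ 0.1775
After 'flag': normaliser = 0.4·0.5164 + 0.2·0.3060 + 0.45·0.1775; P(supplier A) ≈ 0.5942, P(supplier B) ≈ 0.1761, P(supplier C) ≈ 0.2298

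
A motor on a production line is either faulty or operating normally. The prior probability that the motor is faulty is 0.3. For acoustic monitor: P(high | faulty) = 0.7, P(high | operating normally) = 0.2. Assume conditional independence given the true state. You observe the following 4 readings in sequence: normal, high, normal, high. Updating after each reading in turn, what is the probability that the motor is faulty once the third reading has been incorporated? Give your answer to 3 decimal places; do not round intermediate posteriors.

After 'normal': P(faulty) = 0.3·0.3000 / (0.3·0.3000 + 0.8·0.7000) ≈ 0.1385
After 'high': P(faulty) = 0.7·0.1385 / (0.7·0.1385 + 0.2·0.8615) ≈ 0.3600
After 'normal': P(faulty) = 0.3·0.3600 / (0.3·0.3600 + 0.8·0.6400) ≈ 0.1742

0.174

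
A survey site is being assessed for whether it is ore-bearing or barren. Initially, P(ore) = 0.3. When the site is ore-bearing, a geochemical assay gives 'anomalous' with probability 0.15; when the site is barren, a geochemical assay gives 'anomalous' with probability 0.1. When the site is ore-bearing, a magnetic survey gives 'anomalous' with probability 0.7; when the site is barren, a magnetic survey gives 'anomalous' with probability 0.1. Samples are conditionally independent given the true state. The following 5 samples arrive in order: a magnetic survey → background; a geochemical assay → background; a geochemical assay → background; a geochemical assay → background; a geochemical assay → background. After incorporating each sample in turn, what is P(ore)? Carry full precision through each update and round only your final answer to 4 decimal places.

0.1021

Each posterior becomes the prior for the next update.
After a magnetic survey='background': P(ore) = 0.3·0.3000 / (0.3·0.3000 + 0.9·0.7000) ≈ 0.1250
After a geochemical assay='background': P(ore) = 0.85·0.1250 / (0.85·0.1250 + 0.9·0.8750) ≈ 0.1189
After a geochemical assay='background': P(ore) = 0.85·0.1189 / (0.85·0.1189 + 0.9·0.8811) ≈ 0.1130
After a geochemical assay='background': P(ore) = 0.85·0.1130 / (0.85·0.1130 + 0.9·0.8870) ≈ 0.1074
After a geochemical assay='background': P(ore) = 0.85·0.1074 / (0.85·0.1074 + 0.9·0.8926) ≈ 0.1021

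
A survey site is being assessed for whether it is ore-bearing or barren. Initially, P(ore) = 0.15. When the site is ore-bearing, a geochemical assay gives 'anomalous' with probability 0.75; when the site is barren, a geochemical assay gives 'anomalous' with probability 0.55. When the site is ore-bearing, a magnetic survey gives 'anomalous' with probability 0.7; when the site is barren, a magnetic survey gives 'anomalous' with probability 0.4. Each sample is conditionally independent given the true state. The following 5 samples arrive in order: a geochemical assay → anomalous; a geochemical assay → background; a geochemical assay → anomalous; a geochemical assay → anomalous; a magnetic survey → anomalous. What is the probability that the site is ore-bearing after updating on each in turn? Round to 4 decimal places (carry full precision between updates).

After a geochemical assay='anomalous': P(ore) = 0.75·0.1500 / (0.75·0.1500 + 0.55·0.8500) ≈ 0.1940
After a geochemical assay='background': P(ore) = 0.25·0.1940 / (0.25·0.1940 + 0.45·0.8060) ≈ 0.1179
After a geochemical assay='anomalous': P(ore) = 0.75·0.1179 / (0.75·0.1179 + 0.55·0.8821) ≈ 0.1542
After a geochemical assay='anomalous': P(ore) = 0.75·0.1542 / (0.75·0.1542 + 0.55·0.8458) ≈ 0.1991
After a magnetic survey='anomalous': P(ore) = 0.7·0.1991 / (0.7·0.1991 + 0.4·0.8009) ≈ 0.3032

0.3032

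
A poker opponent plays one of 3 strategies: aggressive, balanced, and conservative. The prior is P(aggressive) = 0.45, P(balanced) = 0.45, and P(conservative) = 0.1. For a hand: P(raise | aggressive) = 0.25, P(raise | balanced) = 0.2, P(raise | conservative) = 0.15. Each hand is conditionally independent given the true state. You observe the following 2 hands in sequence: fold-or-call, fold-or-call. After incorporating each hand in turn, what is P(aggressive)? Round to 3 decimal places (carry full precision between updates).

0.413

After 'fold-or-call': normaliser = 0.75·0.4500 + 0.8·0.4500 + 0.85·0.1000; P(aggressive) ≈ 0.4313, P(balanced) ≈ 0.4601, P(conservative) ≈ 0.1086
After 'fold-or-call': normaliser = 0.75·0.4313 + 0.8·0.4601 + 0.85·0.1086; P(aggressive) ≈ 0.4127, P(balanced) ≈ 0.4695, P(conservative) ≈ 0.1178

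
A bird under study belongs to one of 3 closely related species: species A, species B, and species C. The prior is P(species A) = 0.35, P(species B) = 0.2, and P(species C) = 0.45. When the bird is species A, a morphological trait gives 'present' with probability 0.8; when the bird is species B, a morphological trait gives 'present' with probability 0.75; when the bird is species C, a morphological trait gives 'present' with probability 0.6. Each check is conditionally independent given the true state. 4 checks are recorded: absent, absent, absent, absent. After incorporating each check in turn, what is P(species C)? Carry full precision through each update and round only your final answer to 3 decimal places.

0.896

Each posterior becomes the prior for the next update.
After 'absent': normaliser = 0.2·0.3500 + 0.25·0.2000 + 0.4·0.4500; P(species A) ≈ 0.2333, P(species B) ≈ 0.1667, P(species C) ≈ 0.6000
After 'absent': normaliser = 0.2·0.2333 + 0.25·0.1667 + 0.4·0.6000; P(species A) ≈ 0.1421, P(species B) ≈ 0.1269, P(species C) ≈ 0.7310
After 'absent': normaliser = 0.2·0.1421 + 0.25·0.1269 + 0.4·0.7310; P(species A) ≈ 0.0806, P(species B) ≈ 0.0900, P(species C) ≈ 0.8294
After 'absent': normaliser = 0.2·0.0806 + 0.25·0.0900 + 0.4·0.8294; P(species A) ≈ 0.0435, P(species B) ≈ 0.0607, P(species C) ≈ 0.8957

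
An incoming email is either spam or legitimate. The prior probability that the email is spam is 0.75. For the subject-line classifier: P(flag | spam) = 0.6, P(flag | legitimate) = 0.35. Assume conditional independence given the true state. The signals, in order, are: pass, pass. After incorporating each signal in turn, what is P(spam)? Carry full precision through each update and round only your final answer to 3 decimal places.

0.532

After 'pass': P(spam) = 0.4·0.7500 / (0.4·0.7500 + 0.65·0.2500) ≈ 0.6486
After 'pass': P(spam) = 0.4·0.6486 / (0.4·0.6486 + 0.65·0.3514) ≈ 0.5319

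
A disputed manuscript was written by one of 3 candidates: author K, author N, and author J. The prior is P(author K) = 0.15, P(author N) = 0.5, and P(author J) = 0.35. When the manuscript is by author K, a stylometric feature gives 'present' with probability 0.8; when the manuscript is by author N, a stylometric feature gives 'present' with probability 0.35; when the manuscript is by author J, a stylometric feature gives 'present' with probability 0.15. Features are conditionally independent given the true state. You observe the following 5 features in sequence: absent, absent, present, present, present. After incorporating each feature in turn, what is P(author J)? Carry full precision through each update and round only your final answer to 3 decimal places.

0.066

After 'absent': normaliser = 0.2·0.1500 + 0.65·0.5000 + 0.85·0.3500; P(author K) ≈ 0.0460, P(author N) ≈ 0.4981, P(author J) ≈ 0.4559
After 'absent': normaliser = 0.2·0.0460 + 0.65·0.4981 + 0.85·0.4559; P(author K) ≈ 0.0128, P(author N) ≈ 0.4493, P(author J) ≈ 0.5379
After 'present': normaliser = 0.8·0.0128 + 0.35·0.4493 + 0.15·0.5379; P(author K) ≈ 0.0411, P(author N) ≈ 0.6337, P(author J) ≈ 0.3251
After 'present': normaliser = 0.8·0.0411 + 0.35·0.6337 + 0.15·0.3251; P(author K) ≈ 0.1085, P(author N) ≈ 0.7309, P(author J) ≈ 0.1607
After 'present': normaliser = 0.8·0.1085 + 0.35·0.7309 + 0.15·0.1607; P(author K) ≈ 0.2366, P(author N) ≈ 0.6976, P(author J) ≈ 0.0657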